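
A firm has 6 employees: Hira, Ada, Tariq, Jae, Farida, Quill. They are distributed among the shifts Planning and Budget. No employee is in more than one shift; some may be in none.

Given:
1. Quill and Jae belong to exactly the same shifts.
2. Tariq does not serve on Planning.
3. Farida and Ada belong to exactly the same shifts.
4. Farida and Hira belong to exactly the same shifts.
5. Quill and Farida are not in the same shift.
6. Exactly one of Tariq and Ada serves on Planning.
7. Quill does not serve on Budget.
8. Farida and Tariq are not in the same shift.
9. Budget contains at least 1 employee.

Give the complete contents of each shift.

Planning = {Ada, Farida, Hira}; Budget = {Tariq}

From (2): Tariq ∉ Planning.
From (7): Quill ∉ Budget.
(1): Jae matches Quill: Jae ∉ Budget.
(6) (exactly one): Ada ∈ Planning.
(3): Farida matches Ada: Farida ∈ Planning.
(4): Hira matches Farida: Hira ∈ Planning.
(5): Quill ∉ Planning.
(9): only 1 candidates remain for Budget, so all are in.
(1): Jae matches Quill: Jae ∉ Planning.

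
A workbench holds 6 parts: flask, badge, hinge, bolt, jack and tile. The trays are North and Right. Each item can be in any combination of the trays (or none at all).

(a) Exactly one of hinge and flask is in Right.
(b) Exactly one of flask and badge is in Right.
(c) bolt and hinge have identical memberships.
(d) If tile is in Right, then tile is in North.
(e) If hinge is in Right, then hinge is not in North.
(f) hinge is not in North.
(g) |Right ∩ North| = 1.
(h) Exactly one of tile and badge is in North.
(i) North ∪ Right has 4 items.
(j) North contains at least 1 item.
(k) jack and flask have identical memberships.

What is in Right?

Right = {badge, bolt, hinge, tile}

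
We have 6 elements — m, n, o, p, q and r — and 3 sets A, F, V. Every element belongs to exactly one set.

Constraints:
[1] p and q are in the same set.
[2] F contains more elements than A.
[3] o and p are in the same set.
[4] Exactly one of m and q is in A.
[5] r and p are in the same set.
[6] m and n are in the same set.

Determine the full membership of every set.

A = {m, n}; F = {o, p, q, r}; V = {}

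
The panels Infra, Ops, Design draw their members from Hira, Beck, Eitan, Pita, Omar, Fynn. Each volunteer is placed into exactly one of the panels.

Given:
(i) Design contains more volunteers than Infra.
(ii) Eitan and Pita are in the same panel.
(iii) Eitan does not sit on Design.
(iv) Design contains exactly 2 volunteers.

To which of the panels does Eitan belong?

Eitan: Ops

From (iii): Eitan ∉ Design.
(ii): Pita matches Eitan: Pita ∉ Design.
Suppose Eitan ∈ Infra: no assignment then satisfies all the clues, so Eitan ∉ Infra.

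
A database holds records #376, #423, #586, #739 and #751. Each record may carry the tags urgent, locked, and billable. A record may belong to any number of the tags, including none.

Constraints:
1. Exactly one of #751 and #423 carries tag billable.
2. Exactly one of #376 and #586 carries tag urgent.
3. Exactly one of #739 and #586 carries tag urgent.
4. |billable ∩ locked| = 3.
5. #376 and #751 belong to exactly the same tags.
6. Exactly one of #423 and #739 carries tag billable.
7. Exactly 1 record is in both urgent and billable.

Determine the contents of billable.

billable = {#376, #586, #739, #751}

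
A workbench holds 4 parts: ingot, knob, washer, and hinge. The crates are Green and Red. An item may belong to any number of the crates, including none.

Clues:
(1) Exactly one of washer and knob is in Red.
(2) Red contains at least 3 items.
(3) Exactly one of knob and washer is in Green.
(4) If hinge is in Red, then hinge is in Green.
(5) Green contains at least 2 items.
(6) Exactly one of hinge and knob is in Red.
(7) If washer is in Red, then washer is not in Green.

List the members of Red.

Red = {hinge, ingot, washer}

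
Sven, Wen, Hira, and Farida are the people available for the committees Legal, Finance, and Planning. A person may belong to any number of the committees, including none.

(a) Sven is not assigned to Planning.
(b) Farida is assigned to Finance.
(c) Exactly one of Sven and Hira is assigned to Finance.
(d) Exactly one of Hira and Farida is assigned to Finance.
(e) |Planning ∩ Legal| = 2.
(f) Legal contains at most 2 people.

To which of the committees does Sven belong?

From (a): Sven ∉ Planning.
From (b): Farida ∈ Finance.
(d) (exactly one): Hira ∉ Finance.
(c) (exactly one): Sven ∈ Finance.
Suppose Sven ∈ Legal: no assignment then satisfies all the clues, so Sven ∉ Legal.

Sven: Finance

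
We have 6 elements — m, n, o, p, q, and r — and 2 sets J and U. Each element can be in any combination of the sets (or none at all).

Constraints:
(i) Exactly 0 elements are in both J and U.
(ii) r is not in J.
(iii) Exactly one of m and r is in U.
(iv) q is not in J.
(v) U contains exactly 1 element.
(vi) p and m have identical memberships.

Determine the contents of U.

U = {r}

From (ii): r ∉ J.
From (iv): q ∉ J.
Suppose m ∈ U: no assignment then satisfies all the clues, so m ∉ U.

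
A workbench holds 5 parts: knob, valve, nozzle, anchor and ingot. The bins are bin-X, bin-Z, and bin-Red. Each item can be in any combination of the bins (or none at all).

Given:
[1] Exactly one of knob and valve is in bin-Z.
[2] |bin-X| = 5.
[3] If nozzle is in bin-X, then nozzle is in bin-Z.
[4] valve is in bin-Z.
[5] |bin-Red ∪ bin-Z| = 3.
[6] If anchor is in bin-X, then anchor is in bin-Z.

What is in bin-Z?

From (4): valve ∈ bin-Z.
(1) (exactly one): knob ∉ bin-Z.
(2): only 5 candidates remain for bin-X, so all are in.
(3): nozzle ∈ bin-Z.
(6): anchor ∈ bin-Z.
Suppose ingot ∈ bin-Z: no assignment then satisfies all the clues, so ingot ∉ bin-Z.

bin-Z = {anchor, nozzle, valve}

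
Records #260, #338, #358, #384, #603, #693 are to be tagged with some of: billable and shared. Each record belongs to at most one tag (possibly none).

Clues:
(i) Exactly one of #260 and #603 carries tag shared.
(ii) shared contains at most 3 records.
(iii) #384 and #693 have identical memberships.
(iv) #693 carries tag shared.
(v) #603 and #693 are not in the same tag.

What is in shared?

From (iv): #693 ∈ shared.
(iii): #384 matches #693: #384 ∉ billable.
(iii): #384 matches #693: #384 ∈ shared.
(v): #603 ∉ shared.
(i) (exactly one): #260 ∈ shared.
(ii): shared already has 3, so the rest are out.

shared = {#260, #384, #693}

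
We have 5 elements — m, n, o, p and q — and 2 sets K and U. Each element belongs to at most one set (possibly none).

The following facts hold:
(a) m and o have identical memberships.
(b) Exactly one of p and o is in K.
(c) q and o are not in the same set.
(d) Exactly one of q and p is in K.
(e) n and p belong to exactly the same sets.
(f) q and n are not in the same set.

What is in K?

K = {n, p}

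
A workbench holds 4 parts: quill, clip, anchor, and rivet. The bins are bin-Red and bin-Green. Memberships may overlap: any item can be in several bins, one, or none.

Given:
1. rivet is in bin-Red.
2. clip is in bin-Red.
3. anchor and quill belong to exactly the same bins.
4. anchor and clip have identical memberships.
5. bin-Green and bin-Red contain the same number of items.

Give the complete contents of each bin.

bin-Red = {anchor, clip, quill, rivet}; bin-Green = {anchor, clip, quill, rivet}

From (1): rivet ∈ bin-Red.
From (2): clip ∈ bin-Red.
(4): anchor matches clip: anchor ∈ bin-Red.
(3): quill matches anchor: quill ∈ bin-Red.
Suppose quill ∉ bin-Green: no assignment then satisfies all the clues, so quill ∈ bin-Green.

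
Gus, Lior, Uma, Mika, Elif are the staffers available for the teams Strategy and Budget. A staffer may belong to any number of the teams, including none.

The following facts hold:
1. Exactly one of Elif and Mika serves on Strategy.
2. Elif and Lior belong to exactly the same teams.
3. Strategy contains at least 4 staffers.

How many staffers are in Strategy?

4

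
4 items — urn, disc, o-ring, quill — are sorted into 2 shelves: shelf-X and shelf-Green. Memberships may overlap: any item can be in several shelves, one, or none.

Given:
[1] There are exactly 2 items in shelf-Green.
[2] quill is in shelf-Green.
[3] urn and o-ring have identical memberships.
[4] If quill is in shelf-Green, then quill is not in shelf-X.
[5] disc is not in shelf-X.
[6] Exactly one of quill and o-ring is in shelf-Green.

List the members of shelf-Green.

shelf-Green = {disc, quill}

From (2): quill ∈ shelf-Green.
From (5): disc ∉ shelf-X.
(4): quill ∉ shelf-X.
(6) (exactly one): o-ring ∉ shelf-Green.
(3): urn matches o-ring: urn ∉ shelf-Green.
(1): only 2 candidates remain for shelf-Green, so all are in.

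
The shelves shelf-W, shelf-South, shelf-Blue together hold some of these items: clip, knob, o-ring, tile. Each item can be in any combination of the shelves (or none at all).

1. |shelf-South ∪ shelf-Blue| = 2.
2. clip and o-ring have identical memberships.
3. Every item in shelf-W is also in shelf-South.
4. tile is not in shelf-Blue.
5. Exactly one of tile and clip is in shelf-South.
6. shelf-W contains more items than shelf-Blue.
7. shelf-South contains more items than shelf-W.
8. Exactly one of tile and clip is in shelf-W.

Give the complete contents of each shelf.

shelf-W = {tile}; shelf-South = {knob, tile}; shelf-Blue = {}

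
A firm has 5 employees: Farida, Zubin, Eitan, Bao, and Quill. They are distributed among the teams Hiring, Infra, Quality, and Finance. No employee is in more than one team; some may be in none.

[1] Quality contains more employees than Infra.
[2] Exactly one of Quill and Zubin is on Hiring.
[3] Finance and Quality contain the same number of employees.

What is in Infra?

Infra = {}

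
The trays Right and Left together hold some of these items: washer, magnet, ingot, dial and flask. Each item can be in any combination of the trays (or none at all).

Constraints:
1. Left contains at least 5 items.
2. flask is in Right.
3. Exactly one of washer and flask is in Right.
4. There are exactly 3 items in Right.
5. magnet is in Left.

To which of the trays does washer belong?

washer: Left

From (2): flask ∈ Right.
From (5): magnet ∈ Left.
(1): only 5 candidates remain for Left, so all are in.
(3) (exactly one): washer ∉ Right.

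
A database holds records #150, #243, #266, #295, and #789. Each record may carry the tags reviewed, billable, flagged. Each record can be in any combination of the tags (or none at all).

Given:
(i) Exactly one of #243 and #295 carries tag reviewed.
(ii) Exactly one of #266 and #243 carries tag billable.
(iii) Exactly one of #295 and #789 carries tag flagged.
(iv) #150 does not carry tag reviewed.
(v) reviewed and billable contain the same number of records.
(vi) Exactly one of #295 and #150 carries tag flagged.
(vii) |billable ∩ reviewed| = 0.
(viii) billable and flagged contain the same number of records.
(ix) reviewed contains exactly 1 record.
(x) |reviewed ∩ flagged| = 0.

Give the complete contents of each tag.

reviewed = {#243}; billable = {#266}; flagged = {#295}

From (iv): #150 ∉ reviewed.
Suppose #150 ∈ billable: no assignment then satisfies all the clues, so #150 ∉ billable.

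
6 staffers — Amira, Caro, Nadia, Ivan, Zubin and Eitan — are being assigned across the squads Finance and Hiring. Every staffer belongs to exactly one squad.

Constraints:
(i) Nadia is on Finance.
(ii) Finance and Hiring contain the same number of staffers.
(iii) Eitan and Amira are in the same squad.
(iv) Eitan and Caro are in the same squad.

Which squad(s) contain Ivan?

Ivan: Finance

From (i): Nadia ∈ Finance.
Suppose Ivan ∉ Finance: no assignment then satisfies all the clues, so Ivan ∈ Finance.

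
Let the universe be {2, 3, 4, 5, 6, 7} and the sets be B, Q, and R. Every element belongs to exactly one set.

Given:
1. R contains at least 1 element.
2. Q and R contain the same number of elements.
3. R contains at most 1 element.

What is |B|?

4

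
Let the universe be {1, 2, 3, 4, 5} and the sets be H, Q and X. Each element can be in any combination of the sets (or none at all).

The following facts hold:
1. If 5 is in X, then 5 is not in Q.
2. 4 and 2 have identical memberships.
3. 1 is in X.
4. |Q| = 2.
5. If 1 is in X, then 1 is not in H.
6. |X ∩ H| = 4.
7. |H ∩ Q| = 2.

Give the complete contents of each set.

H = {2, 3, 4, 5}; Q = {2, 4}; X = {1, 2, 3, 4, 5}

From (3): 1 ∈ X.
(5): 1 ∉ H.
Suppose 1 ∈ Q: no assignment then satisfies all the clues, so 1 ∉ Q.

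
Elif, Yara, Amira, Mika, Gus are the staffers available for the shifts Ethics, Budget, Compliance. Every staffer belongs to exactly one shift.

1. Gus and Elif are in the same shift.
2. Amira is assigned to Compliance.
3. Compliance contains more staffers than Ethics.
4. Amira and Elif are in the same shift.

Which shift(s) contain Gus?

Gus: Compliance

From (2): Amira ∈ Compliance.
(4): Elif matches Amira: Elif ∉ Ethics.
(4): Elif matches Amira: Elif ∉ Budget.
(4): Elif matches Amira: Elif ∈ Compliance.
(1): Gus matches Elif: Gus ∉ Ethics.
(1): Gus matches Elif: Gus ∉ Budget.
(1): Gus matches Elif: Gus ∈ Compliance.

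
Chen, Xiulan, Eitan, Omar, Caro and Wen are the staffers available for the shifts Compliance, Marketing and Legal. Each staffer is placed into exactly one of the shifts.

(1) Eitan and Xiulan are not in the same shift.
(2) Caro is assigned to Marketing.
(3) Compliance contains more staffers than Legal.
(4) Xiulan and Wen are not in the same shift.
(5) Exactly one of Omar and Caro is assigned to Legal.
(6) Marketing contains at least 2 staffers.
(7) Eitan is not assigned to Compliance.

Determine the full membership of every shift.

Compliance = {Chen, Xiulan}; Marketing = {Caro, Eitan, Wen}; Legal = {Omar}

From (2): Caro ∈ Marketing.
From (7): Eitan ∉ Compliance.
(5) (exactly one): Omar ∈ Legal.
Suppose Chen ∉ Compliance: no assignment then satisfies all the clues, so Chen ∈ Compliance.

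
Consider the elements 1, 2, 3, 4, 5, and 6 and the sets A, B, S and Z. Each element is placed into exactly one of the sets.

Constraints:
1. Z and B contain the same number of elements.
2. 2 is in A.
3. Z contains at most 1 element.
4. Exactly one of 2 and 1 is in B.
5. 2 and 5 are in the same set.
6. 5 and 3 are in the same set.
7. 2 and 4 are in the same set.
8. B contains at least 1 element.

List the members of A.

A = {2, 3, 4, 5}

From (2): 2 ∈ A.
(4) (exactly one): 1 ∈ B.
(5): 5 matches 2: 5 ∈ A.
(6): 3 matches 5: 3 ∈ A.
(7): 4 matches 2: 4 ∈ A.
Suppose 6 ∈ A: no assignment then satisfies all the clues, so 6 ∉ A.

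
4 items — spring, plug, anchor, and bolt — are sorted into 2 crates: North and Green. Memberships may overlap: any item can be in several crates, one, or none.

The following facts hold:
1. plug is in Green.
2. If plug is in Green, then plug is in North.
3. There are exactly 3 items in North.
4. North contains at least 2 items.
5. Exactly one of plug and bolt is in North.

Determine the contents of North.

North = {anchor, plug, spring}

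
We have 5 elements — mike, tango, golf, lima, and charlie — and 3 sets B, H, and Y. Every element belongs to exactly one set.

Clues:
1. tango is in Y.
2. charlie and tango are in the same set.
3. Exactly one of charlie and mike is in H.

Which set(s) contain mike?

mike: H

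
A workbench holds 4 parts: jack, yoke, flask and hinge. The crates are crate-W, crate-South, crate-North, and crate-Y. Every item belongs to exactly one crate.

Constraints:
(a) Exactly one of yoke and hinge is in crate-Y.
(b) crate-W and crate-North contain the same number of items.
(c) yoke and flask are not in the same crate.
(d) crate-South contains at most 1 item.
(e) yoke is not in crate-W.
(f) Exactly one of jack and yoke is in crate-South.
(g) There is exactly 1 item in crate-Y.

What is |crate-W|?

1

From (e): yoke ∉ crate-W.
Suppose jack ∈ crate-Y: no assignment then satisfies all the clues, so jack ∉ crate-Y.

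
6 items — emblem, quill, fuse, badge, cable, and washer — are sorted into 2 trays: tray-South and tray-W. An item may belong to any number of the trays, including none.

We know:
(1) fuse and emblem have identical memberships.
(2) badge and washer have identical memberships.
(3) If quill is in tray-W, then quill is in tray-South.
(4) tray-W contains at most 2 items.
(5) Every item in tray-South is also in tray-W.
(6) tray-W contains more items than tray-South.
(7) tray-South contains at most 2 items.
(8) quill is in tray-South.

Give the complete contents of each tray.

tray-South = {quill}; tray-W = {cable, quill}

From (8): quill ∈ tray-South.
(5) with quill ∈ tray-South: quill ∈ tray-W.
Suppose emblem ∈ tray-South: no assignment then satisfies all the clues, so emblem ∉ tray-South.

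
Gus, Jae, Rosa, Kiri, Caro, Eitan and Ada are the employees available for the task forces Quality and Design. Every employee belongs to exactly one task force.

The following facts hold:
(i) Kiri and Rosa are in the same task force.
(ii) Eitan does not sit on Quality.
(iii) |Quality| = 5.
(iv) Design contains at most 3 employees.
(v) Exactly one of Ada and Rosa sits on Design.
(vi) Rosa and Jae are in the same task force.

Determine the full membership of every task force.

Quality = {Caro, Gus, Jae, Kiri, Rosa}; Design = {Ada, Eitan}

From (ii): Eitan ∉ Quality.
Only one task force left: Eitan ∈ Design.
Suppose Gus ∉ Quality: no assignment then satisfies all the clues, so Gus ∈ Quality.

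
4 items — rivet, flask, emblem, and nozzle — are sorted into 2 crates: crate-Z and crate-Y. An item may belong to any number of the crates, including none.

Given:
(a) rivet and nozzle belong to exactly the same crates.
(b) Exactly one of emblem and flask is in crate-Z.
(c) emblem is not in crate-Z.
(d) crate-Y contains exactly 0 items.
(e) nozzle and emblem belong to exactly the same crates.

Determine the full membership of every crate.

From (c): emblem ∉ crate-Z.
(b) (exactly one): flask ∈ crate-Z.
(d): crate-Y already has 0, so the rest are out.
(e): nozzle matches emblem: nozzle ∉ crate-Z.
(a): rivet matches nozzle: rivet ∉ crate-Z.

crate-Z = {flask}; crate-Y = {}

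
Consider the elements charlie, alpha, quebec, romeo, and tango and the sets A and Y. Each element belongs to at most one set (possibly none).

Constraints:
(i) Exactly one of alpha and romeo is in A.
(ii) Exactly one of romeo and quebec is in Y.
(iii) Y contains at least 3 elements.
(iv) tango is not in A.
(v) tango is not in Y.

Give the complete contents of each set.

A = {romeo}; Y = {alpha, charlie, quebec}

From (iv): tango ∉ A.
From (v): tango ∉ Y.
Suppose charlie ∈ A: no assignment then satisfies all the clues, so charlie ∉ A.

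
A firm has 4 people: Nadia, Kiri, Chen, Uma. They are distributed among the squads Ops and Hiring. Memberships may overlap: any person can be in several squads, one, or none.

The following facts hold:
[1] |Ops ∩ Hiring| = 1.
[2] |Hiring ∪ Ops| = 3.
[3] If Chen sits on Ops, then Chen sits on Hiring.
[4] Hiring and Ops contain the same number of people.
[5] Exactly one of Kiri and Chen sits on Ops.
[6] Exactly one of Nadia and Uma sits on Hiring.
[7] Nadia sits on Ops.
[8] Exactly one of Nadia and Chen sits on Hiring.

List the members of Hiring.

Hiring = {Chen, Uma}

From (7): Nadia ∈ Ops.
Suppose Nadia ∈ Hiring: no assignment then satisfies all the clues, so Nadia ∉ Hiring.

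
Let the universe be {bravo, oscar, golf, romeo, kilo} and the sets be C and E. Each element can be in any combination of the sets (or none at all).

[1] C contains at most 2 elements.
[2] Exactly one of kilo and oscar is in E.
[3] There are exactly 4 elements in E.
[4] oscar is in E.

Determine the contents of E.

E = {bravo, golf, oscar, romeo}

From (4): oscar ∈ E.
(2) (exactly one): kilo ∉ E.
(3): only 4 candidates remain for E, so all are in.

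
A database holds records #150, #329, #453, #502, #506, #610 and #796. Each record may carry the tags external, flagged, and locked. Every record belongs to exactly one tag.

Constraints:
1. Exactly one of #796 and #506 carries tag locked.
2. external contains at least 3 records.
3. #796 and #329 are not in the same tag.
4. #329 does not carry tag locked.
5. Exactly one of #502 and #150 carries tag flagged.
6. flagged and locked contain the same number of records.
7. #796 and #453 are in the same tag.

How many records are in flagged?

2

From (4): #329 ∉ locked.
Suppose #453 ∈ flagged: no assignment then satisfies all the clues, so #453 ∉ flagged.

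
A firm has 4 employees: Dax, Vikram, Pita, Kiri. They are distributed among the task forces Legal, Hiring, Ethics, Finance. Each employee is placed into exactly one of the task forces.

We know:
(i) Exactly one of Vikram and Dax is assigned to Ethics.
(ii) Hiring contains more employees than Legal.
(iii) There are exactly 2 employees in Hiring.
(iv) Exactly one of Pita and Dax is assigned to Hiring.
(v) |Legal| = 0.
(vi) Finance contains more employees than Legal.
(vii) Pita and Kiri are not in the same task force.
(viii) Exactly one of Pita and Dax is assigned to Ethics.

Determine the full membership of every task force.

Legal = {}; Hiring = {Pita, Vikram}; Ethics = {Dax}; Finance = {Kiri}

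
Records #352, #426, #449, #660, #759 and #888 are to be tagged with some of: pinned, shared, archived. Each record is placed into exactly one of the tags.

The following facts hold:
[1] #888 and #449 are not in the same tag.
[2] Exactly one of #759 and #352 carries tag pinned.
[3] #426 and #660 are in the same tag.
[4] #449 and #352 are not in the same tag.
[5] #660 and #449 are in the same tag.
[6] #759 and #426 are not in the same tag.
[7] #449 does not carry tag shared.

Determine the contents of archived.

archived = {#426, #449, #660}

From (7): #449 ∉ shared.
(5): #660 matches #449: #660 ∉ shared.
(3): #426 matches #660: #426 ∉ shared.
Suppose #352 ∈ archived: no assignment then satisfies all the clues, so #352 ∉ archived.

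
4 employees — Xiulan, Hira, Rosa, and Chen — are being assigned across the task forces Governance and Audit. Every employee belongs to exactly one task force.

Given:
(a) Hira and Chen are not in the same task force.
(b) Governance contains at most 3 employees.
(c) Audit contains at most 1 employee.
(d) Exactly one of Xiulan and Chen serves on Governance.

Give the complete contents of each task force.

Governance = {Hira, Rosa, Xiulan}; Audit = {Chen}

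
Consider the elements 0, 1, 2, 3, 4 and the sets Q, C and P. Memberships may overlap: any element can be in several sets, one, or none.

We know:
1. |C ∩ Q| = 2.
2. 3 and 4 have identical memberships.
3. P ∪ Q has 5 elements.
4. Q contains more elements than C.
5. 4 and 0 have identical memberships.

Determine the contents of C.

C = {1, 2}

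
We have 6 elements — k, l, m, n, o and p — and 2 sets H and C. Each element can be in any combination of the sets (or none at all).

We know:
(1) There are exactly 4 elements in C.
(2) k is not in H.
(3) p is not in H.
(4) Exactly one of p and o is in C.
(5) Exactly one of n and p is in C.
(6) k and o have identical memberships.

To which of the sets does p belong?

From (2): k ∉ H.
From (3): p ∉ H.
(6): o matches k: o ∉ H.
Suppose p ∈ C: no assignment then satisfies all the clues, so p ∉ C.

p: none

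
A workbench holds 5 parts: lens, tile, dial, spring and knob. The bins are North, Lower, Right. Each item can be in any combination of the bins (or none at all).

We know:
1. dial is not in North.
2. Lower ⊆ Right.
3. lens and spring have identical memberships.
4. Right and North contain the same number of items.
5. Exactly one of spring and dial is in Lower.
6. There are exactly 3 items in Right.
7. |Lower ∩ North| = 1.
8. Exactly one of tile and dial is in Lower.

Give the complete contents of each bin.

North = {knob, lens, spring}; Lower = {dial, knob}; Right = {dial, knob, tile}

From (1): dial ∉ North.
Suppose lens ∉ North: no assignment then satisfies all the clues, so lens ∈ North.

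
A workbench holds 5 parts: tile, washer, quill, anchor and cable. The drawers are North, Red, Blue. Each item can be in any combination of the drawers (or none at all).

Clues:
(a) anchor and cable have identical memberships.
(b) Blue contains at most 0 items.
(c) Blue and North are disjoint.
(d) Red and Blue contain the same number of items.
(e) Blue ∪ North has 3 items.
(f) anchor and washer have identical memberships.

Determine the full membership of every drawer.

North = {anchor, cable, washer}; Red = {}; Blue = {}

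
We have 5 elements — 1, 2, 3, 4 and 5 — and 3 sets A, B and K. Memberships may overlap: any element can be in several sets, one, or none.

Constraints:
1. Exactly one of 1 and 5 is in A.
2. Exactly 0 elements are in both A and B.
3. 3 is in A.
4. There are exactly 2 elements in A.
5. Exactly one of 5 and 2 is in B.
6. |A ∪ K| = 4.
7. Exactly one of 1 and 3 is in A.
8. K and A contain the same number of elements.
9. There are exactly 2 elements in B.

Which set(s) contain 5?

5: A

From (3): 3 ∈ A.
(7) (exactly one): 1 ∉ A.
(1) (exactly one): 5 ∈ A.
(4): A already has 2, so the rest are out.
Suppose 5 ∈ B: no assignment then satisfies all the clues, so 5 ∉ B.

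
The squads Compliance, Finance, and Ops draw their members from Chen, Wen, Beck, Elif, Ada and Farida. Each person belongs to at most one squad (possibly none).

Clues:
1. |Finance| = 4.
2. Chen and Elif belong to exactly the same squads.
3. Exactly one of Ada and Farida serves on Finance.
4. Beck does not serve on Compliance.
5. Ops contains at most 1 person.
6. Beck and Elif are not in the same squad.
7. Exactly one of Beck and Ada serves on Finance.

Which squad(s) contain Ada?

From (4): Beck ∉ Compliance.
Suppose Ada ∈ Compliance: no assignment then satisfies all the clues, so Ada ∉ Compliance.

Ada: Finance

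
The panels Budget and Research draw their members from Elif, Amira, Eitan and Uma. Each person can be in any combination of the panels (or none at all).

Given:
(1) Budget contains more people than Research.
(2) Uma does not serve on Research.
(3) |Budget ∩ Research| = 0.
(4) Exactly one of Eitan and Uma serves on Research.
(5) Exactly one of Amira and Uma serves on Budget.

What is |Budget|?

2

From (2): Uma ∉ Research.
(4) (exactly one): Eitan ∈ Research.
Suppose Elif ∉ Budget: no assignment then satisfies all the clues, so Elif ∈ Budget.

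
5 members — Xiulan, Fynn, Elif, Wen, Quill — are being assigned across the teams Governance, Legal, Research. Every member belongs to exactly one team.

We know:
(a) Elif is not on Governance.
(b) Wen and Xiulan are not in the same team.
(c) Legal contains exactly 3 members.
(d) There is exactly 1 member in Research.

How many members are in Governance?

1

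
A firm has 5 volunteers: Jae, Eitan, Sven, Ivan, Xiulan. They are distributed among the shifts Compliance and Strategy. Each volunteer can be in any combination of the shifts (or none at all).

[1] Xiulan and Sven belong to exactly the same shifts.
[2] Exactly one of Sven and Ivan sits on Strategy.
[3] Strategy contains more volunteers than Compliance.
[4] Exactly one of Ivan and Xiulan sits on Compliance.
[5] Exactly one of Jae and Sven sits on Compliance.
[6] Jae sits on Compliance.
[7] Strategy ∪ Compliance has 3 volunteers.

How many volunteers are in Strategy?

3

From (6): Jae ∈ Compliance.
(5) (exactly one): Sven ∉ Compliance.
(1): Xiulan matches Sven: Xiulan ∉ Compliance.
(4) (exactly one): Ivan ∈ Compliance.
Suppose Jae ∉ Strategy: no assignment then satisfies all the clues, so Jae ∈ Strategy.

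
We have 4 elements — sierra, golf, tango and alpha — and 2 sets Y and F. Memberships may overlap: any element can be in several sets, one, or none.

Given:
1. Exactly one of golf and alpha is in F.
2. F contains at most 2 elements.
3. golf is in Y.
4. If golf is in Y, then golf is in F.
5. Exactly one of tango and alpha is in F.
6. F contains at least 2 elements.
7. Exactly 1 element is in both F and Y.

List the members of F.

From (3): golf ∈ Y.
(4): golf ∈ F.
(1) (exactly one): alpha ∉ F.
(5) (exactly one): tango ∈ F.
(2): F already has 2, so the rest are out.

F = {golf, tango}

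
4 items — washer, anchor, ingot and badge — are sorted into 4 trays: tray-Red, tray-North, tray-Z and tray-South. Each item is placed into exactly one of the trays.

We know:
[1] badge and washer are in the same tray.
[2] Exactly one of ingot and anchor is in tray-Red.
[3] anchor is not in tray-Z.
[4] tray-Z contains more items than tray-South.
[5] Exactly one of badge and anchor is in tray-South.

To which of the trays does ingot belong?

ingot: tray-Red

From (3): anchor ∉ tray-Z.
Suppose ingot ∉ tray-Red: no assignment then satisfies all the clues, so ingot ∈ tray-Red.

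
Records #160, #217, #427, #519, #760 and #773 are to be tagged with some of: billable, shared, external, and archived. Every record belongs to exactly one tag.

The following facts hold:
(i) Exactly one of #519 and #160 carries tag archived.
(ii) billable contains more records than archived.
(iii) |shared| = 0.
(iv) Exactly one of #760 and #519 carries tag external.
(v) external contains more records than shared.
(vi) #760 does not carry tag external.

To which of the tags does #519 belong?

#519: external

From (vi): #760 ∉ external.
(iii): shared already has 0, so the rest are out.
(iv) (exactly one): #519 ∈ external.
(i) (exactly one): #160 ∈ archived.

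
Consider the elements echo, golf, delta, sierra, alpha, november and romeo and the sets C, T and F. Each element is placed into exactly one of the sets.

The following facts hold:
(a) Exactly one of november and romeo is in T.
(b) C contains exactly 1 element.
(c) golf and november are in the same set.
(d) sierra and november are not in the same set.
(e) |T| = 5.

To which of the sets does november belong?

november: T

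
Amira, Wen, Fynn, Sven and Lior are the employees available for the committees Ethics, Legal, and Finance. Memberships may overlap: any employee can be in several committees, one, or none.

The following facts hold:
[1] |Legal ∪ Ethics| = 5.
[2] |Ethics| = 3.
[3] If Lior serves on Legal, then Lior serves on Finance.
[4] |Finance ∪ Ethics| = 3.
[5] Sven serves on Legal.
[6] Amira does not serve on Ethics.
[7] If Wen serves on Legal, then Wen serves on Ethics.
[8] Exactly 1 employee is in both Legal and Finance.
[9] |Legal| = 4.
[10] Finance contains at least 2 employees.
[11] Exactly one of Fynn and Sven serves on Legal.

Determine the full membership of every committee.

Ethics = {Fynn, Lior, Wen}; Legal = {Amira, Lior, Sven, Wen}; Finance = {Fynn, Lior}

From (5): Sven ∈ Legal.
From (6): Amira ∉ Ethics.
(11) (exactly one): Fynn ∉ Legal.
(9): only 4 candidates remain for Legal, so all are in.
(3): Lior ∈ Finance.
(7): Wen ∈ Ethics.
Suppose Amira ∈ Finance: no assignment then satisfies all the clues, so Amira ∉ Finance.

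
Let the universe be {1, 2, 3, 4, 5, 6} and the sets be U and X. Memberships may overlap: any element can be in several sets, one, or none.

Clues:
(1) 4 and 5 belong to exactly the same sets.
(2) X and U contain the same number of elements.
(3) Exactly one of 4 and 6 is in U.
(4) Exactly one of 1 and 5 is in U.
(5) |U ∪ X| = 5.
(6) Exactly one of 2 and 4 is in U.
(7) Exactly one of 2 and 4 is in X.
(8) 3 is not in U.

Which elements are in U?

U = {1, 2, 6}

From (8): 3 ∉ U.
Suppose 1 ∉ U: no assignment then satisfies all the clues, so 1 ∈ U.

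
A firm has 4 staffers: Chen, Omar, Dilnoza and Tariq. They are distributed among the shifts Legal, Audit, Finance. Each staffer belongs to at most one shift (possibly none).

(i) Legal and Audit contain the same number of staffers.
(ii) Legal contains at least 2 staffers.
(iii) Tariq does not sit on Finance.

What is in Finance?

Finance = {}

From (iii): Tariq ∉ Finance.
Suppose Chen ∈ Finance: no assignment then satisfies all the clues, so Chen ∉ Finance.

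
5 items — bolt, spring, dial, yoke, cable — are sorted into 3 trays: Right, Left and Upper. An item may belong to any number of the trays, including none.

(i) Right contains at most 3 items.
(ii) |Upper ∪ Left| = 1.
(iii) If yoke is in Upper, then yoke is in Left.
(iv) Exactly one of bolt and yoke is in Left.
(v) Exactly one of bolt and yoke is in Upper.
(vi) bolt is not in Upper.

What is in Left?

Left = {yoke}

From (vi): bolt ∉ Upper.
(v) (exactly one): yoke ∈ Upper.
(iii): yoke ∈ Left.
(iv) (exactly one): bolt ∉ Left.
Suppose spring ∈ Left: no assignment then satisfies all the clues, so spring ∉ Left.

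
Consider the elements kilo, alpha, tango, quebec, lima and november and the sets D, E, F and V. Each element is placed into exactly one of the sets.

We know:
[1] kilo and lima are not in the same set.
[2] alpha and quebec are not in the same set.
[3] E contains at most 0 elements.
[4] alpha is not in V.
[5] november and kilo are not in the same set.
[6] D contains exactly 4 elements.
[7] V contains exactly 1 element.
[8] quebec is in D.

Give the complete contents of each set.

D = {lima, november, quebec, tango}; E = {}; F = {alpha}; V = {kilo}

From (4): alpha ∉ V.
From (8): quebec ∈ D.
(2): alpha ∉ D.
(3): E already has 0, so the rest are out.
Only one set left: alpha ∈ F.
Suppose kilo ∈ D: no assignment then satisfies all the clues, so kilo ∉ D.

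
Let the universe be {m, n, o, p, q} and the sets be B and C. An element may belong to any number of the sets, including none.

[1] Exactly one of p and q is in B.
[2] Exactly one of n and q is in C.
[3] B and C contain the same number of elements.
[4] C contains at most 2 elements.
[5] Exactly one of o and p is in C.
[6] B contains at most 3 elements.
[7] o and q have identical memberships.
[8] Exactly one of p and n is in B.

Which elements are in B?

B = {m, p}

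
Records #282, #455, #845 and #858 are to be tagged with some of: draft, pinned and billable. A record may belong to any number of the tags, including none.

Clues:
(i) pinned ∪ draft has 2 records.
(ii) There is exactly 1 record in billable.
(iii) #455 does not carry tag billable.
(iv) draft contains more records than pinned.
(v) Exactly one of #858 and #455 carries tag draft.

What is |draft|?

2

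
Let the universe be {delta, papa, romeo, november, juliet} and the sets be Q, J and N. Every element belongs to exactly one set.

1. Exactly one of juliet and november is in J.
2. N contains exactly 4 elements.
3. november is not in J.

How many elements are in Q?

From (3): november ∉ J.
(1) (exactly one): juliet ∈ J.
(2): only 4 candidates remain for N, so all are in.

0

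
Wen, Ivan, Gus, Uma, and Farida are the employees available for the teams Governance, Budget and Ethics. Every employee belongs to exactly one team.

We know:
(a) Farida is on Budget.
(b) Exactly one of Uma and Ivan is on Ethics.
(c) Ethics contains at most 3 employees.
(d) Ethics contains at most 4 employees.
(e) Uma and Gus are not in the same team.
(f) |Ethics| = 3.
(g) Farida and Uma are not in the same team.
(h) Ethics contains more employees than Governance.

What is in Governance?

Governance = {Uma}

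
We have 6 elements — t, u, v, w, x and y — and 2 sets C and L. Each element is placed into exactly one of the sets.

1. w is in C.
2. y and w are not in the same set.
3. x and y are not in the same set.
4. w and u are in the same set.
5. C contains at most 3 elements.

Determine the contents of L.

L = {t, v, y}

From (1): w ∈ C.
(2): y ∉ C.
(4): u matches w: u ∈ C.
Only one set left: y ∈ L.
(3): x ∉ L.
Only one set left: x ∈ C.
(5): C already has 3, so the rest are out.
Only one set left: t ∈ L.
Only one set left: v ∈ L.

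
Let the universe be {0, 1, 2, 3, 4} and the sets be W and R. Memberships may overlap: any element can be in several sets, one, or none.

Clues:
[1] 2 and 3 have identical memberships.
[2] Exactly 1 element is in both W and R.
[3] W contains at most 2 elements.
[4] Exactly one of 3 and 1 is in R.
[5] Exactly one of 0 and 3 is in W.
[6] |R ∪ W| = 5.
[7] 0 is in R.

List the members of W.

W = {0, 1}

From (7): 0 ∈ R.
Suppose 0 ∉ W: no assignment then satisfies all the clues, so 0 ∈ W.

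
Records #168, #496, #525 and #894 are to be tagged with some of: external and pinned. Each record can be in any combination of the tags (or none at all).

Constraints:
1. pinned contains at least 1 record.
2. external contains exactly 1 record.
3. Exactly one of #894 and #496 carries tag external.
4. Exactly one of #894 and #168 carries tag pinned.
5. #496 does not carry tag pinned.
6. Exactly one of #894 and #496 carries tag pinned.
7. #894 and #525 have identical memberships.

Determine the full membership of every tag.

external = {#496}; pinned = {#525, #894}

From (5): #496 ∉ pinned.
(6) (exactly one): #894 ∈ pinned.
(7): #525 matches #894: #525 ∈ pinned.
(4) (exactly one): #168 ∉ pinned.
Suppose #168 ∈ external: no assignment then satisfies all the clues, so #168 ∉ external.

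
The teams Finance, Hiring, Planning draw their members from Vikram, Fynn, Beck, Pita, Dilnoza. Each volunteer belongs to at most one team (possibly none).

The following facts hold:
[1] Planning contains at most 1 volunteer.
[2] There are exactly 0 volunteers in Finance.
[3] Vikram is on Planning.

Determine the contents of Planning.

From (3): Vikram ∈ Planning.
(1): Planning already has 1, so the rest are out.
(2): Finance already has 0, so the rest are out.

Planning = {Vikram}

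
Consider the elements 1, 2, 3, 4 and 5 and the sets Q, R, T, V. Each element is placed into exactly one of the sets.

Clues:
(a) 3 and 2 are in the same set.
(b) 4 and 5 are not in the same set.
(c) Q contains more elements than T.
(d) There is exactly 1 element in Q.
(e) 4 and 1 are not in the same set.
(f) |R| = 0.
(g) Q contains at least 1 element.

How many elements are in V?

(f): R already has 0, so the rest are out.
Suppose 1 ∈ Q: no assignment then satisfies all the clues, so 1 ∉ Q.

4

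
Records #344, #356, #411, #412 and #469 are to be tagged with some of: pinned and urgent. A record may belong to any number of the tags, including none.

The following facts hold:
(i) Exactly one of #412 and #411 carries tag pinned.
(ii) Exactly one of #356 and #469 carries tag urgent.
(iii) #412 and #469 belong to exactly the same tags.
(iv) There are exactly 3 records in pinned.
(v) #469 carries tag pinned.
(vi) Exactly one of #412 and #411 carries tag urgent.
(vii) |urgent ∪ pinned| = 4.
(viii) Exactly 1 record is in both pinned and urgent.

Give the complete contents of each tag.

pinned = {#356, #412, #469}; urgent = {#356, #411}

From (v): #469 ∈ pinned.
(iii): #412 matches #469: #412 ∈ pinned.
(i) (exactly one): #411 ∉ pinned.
Suppose #344 ∈ pinned: no assignment then satisfies all the clues, so #344 ∉ pinned.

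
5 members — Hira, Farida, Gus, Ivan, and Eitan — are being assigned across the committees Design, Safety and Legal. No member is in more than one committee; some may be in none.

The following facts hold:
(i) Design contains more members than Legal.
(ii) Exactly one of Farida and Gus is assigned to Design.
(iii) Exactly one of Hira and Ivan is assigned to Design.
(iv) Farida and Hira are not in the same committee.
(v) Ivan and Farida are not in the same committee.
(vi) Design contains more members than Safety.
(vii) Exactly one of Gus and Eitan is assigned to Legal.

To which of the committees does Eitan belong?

Eitan: Legal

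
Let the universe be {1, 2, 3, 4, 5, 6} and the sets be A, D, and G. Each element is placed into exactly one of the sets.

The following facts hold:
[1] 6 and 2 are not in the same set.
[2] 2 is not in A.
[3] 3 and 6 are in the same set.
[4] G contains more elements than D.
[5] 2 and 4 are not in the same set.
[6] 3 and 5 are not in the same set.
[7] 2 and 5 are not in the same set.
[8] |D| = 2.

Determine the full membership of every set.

A = {5}; D = {1, 2}; G = {3, 4, 6}

From (2): 2 ∉ A.
Suppose 1 ∈ A: no assignment then satisfies all the clues, so 1 ∉ A.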